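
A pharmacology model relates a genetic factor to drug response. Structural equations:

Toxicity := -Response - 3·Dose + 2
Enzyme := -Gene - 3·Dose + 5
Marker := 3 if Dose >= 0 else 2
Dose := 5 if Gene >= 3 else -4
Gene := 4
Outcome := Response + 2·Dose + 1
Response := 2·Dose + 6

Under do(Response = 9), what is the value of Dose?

Under do(Response=9), the mechanism Response := 2·Dose + 6 is discarded; Response is fixed at 9.
No directed path runs from Response to Dose, so Dose keeps its natural value.
Dose = 5 if Gene >= 3 else -4  [with Gene=4]  = 5

5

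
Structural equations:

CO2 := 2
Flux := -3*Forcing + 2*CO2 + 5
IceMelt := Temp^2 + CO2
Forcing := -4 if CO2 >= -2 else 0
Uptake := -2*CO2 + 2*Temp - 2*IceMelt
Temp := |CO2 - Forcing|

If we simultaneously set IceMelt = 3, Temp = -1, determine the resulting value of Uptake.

The joint intervention fixes IceMelt = 3, Temp = -1, removing each variable's own equation.
Uptake = -2*CO2 + 2*Temp - 2*IceMelt  [with CO2=2, Temp=-1, IceMelt=3]  = -12

-12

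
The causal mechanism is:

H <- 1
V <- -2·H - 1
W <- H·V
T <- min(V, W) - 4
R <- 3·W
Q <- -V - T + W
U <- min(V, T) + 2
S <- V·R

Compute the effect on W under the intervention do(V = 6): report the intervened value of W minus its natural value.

9

The intervention breaks the incoming arrows to V: V <- -2·H - 1 no longer applies, and V = 6.
W = H·V  [with H=1, V=6]  = 6
Without intervention: V = -2·H - 1  [with H=1]  = -3; W = H·V  [with H=1, V=-3]  = -3.
Change = 6 − (-3) = 9.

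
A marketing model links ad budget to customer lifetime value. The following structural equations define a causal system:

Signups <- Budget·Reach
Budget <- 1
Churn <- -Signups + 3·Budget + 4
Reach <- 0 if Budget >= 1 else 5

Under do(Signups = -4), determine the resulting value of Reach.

0

Under do(Signups=-4), the mechanism Signups <- Budget·Reach is discarded; Signups is fixed at -4.
Since Reach is not a descendant of the intervened variable, it is unaffected.
Reach = 0 if Budget >= 1 else 5  [with Budget=1]  = 0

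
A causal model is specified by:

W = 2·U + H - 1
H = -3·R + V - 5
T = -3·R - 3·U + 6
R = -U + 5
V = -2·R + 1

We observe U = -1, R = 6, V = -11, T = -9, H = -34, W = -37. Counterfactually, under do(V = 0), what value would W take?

The intervention breaks the incoming arrows to V: V = -2·R + 1 no longer applies, and V = 0.
R = -U + 5  [with U=-1]  = 6
H = -3·R + V - 5  [with R=6, V=0]  = -23
W = 2·U + H - 1  [with U=-1, H=-23]  = -26

-26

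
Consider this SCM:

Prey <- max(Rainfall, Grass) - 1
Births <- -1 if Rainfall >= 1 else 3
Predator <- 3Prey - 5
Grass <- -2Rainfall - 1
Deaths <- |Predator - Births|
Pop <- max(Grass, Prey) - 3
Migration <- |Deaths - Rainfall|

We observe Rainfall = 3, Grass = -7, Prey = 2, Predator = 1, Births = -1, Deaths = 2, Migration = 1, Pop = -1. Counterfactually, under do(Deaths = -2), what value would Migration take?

5

Intervening sets Deaths = -2 and removes its equation (Deaths <- |Predator - Births|).
Migration = |Deaths - Rainfall|  [with Deaths=-2, Rainfall=3]  = 5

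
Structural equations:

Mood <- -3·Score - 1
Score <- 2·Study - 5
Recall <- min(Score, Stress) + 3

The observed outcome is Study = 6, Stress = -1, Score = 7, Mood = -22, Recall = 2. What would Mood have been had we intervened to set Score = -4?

The intervention breaks the incoming arrows to Score: Score <- 2·Study - 5 no longer applies, and Score = -4.
Mood = -3·Score - 1  [with Score=-4]  = 11

11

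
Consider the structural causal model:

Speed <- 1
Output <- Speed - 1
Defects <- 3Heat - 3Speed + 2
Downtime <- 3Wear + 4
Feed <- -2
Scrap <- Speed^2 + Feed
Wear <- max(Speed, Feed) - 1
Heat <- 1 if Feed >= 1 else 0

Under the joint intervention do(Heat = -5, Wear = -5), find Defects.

-16

Setting Heat = -5, Wear = -5 by intervention discards those variables' equations.
Defects = 3Heat - 3Speed + 2  [with Heat=-5, Speed=1]  = -16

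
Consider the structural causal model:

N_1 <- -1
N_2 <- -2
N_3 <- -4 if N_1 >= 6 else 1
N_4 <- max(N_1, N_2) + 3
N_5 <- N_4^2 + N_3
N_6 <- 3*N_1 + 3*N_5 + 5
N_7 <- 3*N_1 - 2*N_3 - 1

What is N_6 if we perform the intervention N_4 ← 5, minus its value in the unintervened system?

Under do(N_4=5), the mechanism N_4 <- max(N_1, N_2) + 3 is discarded; N_4 is fixed at 5.
N_3 = -4 if N_1 >= 6 else 1  [with N_1=-1]  = 1
N_5 = N_4^2 + N_3  [with N_4=5, N_3=1]  = 26
N_6 = 3*N_1 + 3*N_5 + 5  [with N_1=-1, N_5=26]  = 80
Without intervention: N_3 = -4 if N_1 >= 6 else 1  [with N_1=-1]  = 1; N_4 = max(N_1, N_2) + 3  [with N_1=-1, N_2=-2]  = 2; N_5 = N_4^2 + N_3  [with N_4=2, N_3=1]  = 5; N_6 = 3*N_1 + 3*N_5 + 5  [with N_1=-1, N_5=5]  = 17.
Change = 80 − 17 = 63.

63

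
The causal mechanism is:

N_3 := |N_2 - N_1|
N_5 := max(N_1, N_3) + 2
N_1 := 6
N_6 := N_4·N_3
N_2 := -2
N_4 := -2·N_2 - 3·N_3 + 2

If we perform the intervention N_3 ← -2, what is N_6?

-24

The intervention breaks the incoming arrows to N_3: N_3 := |N_2 - N_1| no longer applies, and N_3 = -2.
N_4 = -2·N_2 - 3·N_3 + 2  [with N_2=-2, N_3=-2]  = 12
N_6 = N_4·N_3  [with N_4=12, N_3=-2]  = -24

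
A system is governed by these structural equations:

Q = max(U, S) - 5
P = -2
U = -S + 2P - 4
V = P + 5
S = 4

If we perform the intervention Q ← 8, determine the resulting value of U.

Under do(Q=8), the mechanism Q = max(U, S) - 5 is discarded; Q is fixed at 8.
Since U is not a descendant of the intervened variable, it is unaffected.
U = -S + 2P - 4  [with S=4, P=-2]  = -12

-12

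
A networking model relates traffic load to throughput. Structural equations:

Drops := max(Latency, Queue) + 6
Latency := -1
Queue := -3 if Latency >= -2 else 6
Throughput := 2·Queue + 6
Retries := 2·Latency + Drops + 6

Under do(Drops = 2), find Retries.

6

The intervention breaks the incoming arrows to Drops: Drops := max(Latency, Queue) + 6 no longer applies, and Drops = 2.
Retries = 2·Latency + Drops + 6  [with Latency=-1, Drops=2]  = 6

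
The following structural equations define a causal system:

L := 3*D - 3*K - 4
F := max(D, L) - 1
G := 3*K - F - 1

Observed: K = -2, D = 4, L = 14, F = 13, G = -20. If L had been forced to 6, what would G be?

do(L=6) replaces the equation L := 3*D - 3*K - 4 with the constant L = 6.
F = max(D, L) - 1  [with D=4, L=6]  = 5
G = 3*K - F - 1  [with K=-2, F=5]  = -12

-12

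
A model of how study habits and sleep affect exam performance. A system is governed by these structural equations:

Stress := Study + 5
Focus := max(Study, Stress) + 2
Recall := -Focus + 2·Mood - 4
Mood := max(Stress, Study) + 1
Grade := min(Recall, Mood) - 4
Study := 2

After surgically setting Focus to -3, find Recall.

do(Focus=-3) replaces the equation Focus := max(Study, Stress) + 2 with the constant Focus = -3.
Stress = Study + 5  [with Study=2]  = 7
Mood = max(Stress, Study) + 1  [with Stress=7, Study=2]  = 8
Recall = -Focus + 2·Mood - 4  [with Focus=-3, Mood=8]  = 15

15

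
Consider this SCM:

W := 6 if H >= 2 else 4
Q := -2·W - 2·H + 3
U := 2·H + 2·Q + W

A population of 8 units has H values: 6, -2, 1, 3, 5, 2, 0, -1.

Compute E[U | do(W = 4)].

-9.5

Under do(W=4), W's equation is replaced by W=4 for every unit. Per-unit U: -18, -2, -8, -12, -16, -10, -6, -4. Mean = -9.5.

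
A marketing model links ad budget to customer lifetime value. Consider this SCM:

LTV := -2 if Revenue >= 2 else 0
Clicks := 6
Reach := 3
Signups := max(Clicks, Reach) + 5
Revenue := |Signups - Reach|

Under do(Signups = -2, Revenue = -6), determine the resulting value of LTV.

Setting Signups = -2, Revenue = -6 by intervention discards those variables' equations.
LTV = -2 if Revenue >= 2 else 0  [with Revenue=-6]  = 0

0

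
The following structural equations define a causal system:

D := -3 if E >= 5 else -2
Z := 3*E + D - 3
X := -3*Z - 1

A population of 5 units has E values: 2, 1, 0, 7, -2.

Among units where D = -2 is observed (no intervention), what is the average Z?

Observing D=-2 restricts to units where D's equation naturally yields -2: E ∈ {2, 1, 0, -2}. In that subpopulation Z = 1, -2, -5, -11, mean -4.25.

-4.25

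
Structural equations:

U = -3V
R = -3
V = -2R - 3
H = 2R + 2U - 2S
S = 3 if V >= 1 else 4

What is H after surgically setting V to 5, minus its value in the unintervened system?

-12

do(V=5) replaces the equation V = -2R - 3 with the constant V = 5.
U = -3V  [with V=5]  = -15
S = 3 if V >= 1 else 4  [with V=5]  = 3
H = 2R + 2U - 2S  [with R=-3, U=-15, S=3]  = -42
Without intervention: V = -2R - 3  [with R=-3]  = 3; U = -3V  [with V=3]  = -9; S = 3 if V >= 1 else 4  [with V=3]  = 3; H = 2R + 2U - 2S  [with R=-3, U=-9, S=3]  = -30.
Change = -42 − (-30) = -12.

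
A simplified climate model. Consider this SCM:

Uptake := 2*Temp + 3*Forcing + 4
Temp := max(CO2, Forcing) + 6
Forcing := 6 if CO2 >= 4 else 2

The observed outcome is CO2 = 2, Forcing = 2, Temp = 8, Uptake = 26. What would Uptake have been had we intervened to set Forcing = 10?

66

Under do(Forcing=10), the mechanism Forcing := 6 if CO2 >= 4 else 2 is discarded; Forcing is fixed at 10.
Temp = max(CO2, Forcing) + 6  [with CO2=2, Forcing=10]  = 16
Uptake = 2*Temp + 3*Forcing + 4  [with Temp=16, Forcing=10]  = 66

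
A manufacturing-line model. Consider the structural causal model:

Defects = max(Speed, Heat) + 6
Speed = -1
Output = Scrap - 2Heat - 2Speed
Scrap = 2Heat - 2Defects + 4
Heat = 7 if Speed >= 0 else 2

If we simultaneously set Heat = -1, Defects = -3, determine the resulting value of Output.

12

Under do(Heat = -1, Defects = -3), each intervened variable's structural equation is replaced by its fixed value.
Scrap = 2Heat - 2Defects + 4  [with Heat=-1, Defects=-3]  = 8
Output = Scrap - 2Heat - 2Speed  [with Scrap=8, Heat=-1, Speed=-1]  = 12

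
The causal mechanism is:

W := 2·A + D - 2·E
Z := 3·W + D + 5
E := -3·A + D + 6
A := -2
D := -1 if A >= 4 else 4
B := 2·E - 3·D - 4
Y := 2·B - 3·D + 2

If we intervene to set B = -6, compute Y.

Intervening sets B = -6 and removes its equation (B := 2·E - 3·D - 4).
D = -1 if A >= 4 else 4  [with A=-2]  = 4
Y = 2·B - 3·D + 2  [with B=-6, D=4]  = -22

-22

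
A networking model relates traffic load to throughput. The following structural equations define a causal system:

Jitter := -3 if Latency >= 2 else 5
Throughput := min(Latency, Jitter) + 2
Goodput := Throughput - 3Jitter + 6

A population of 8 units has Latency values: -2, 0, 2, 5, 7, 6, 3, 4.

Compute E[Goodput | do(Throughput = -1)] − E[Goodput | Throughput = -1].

do(Throughput=-1) breaks Throughput's dependence on Latency. With Throughput=-1 fixed, Goodput across the units is -10, -10, 14, 14, 14, 14, 14, 14, mean 8.
Conditioning on Throughput=-1 selects the 6 unit(s) with Latency ∈ {2, 5, 7, 6, 3, 4}. Their Goodput values: 14, 14, 14, 14, 14, 14. Mean = 14.
Difference = 8 − 14 = -6.

-6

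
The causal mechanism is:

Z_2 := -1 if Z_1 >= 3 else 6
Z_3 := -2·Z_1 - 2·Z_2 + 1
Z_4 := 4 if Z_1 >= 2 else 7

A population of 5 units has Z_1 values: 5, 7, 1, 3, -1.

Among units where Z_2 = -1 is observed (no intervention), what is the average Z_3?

-7

Observing Z_2=-1 restricts to units where Z_2's equation naturally yields -1: Z_1 ∈ {5, 7, 3}. In that subpopulation Z_3 = -7, -11, -3, mean -7.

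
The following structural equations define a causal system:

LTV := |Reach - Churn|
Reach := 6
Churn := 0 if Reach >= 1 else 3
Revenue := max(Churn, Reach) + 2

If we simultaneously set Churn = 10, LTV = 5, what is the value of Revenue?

The joint intervention fixes Churn = 10, LTV = 5, removing each variable's own equation.
Revenue = max(Churn, Reach) + 2  [with Churn=10, Reach=6]  = 12

12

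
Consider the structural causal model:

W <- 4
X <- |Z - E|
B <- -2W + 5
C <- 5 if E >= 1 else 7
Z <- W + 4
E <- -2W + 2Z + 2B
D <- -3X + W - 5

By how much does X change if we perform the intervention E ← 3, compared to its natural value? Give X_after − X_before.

-1

Under do(E=3), the mechanism E <- -2W + 2Z + 2B is discarded; E is fixed at 3.
Z = W + 4  [with W=4]  = 8
X = |Z - E|  [with Z=8, E=3]  = 5
Without intervention: B = -2W + 5  [with W=4]  = -3; Z = W + 4  [with W=4]  = 8; E = -2W + 2Z + 2B  [with W=4, Z=8, B=-3]  = 2; X = |Z - E|  [with Z=8, E=2]  = 6.
Change = 5 − 6 = -1.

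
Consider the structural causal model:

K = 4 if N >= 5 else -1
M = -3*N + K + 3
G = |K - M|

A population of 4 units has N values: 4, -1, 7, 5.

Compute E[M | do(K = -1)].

-9.25

do(K=-1) breaks K's dependence on N. With K=-1 fixed, M across the units is -10, 5, -19, -13, mean -9.25.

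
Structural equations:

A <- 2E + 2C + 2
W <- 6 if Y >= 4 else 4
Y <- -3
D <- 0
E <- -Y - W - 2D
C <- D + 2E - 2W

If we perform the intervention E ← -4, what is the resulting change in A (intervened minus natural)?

Under do(E=-4), the mechanism E <- -Y - W - 2D is discarded; E is fixed at -4.
W = 6 if Y >= 4 else 4  [with Y=-3]  = 4
C = D + 2E - 2W  [with D=0, E=-4, W=4]  = -16
A = 2E + 2C + 2  [with E=-4, C=-16]  = -38
Without intervention: W = 6 if Y >= 4 else 4  [with Y=-3]  = 4; E = -Y - W - 2D  [with Y=-3, W=4, D=0]  = -1; C = D + 2E - 2W  [with D=0, E=-1, W=4]  = -10; A = 2E + 2C + 2  [with E=-1, C=-10]  = -20.
Change = -38 − (-20) = -18.

-18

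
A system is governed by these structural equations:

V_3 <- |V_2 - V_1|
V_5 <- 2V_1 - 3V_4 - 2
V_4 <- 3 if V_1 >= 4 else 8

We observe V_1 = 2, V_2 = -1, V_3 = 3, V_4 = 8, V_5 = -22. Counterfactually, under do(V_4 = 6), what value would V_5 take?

-16

Intervening sets V_4 = 6 and removes its equation (V_4 <- 3 if V_1 >= 4 else 8).
V_5 = 2V_1 - 3V_4 - 2  [with V_1=2, V_4=6]  = -16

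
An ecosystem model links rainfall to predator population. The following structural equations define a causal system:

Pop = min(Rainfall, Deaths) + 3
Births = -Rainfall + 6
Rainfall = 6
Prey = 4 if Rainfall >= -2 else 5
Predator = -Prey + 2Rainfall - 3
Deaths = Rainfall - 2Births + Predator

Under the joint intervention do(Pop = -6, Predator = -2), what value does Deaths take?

Under do(Pop = -6, Predator = -2), each intervened variable's structural equation is replaced by its fixed value.
Births = -Rainfall + 6  [with Rainfall=6]  = 0
Deaths = Rainfall - 2Births + Predator  [with Rainfall=6, Births=0, Predator=-2]  = 4

4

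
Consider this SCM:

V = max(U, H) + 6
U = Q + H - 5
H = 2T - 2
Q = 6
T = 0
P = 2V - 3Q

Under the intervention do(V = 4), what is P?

-10

The intervention breaks the incoming arrows to V: V = max(U, H) + 6 no longer applies, and V = 4.
P = 2V - 3Q  [with V=4, Q=6]  = -10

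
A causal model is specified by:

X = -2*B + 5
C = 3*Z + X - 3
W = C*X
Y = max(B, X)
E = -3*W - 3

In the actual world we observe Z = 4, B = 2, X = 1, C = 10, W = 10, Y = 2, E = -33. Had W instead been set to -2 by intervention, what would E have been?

3

Under do(W=-2), the mechanism W = C*X is discarded; W is fixed at -2.
E = -3*W - 3  [with W=-2]  = 3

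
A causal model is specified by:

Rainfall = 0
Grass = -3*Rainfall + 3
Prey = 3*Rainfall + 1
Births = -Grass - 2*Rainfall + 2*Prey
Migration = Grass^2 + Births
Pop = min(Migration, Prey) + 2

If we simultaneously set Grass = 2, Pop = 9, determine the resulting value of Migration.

Setting Grass = 2, Pop = 9 by intervention discards those variables' equations.
Prey = 3*Rainfall + 1  [with Rainfall=0]  = 1
Births = -Grass - 2*Rainfall + 2*Prey  [with Grass=2, Rainfall=0, Prey=1]  = 0
Migration = Grass^2 + Births  [with Grass=2, Births=0]  = 4

4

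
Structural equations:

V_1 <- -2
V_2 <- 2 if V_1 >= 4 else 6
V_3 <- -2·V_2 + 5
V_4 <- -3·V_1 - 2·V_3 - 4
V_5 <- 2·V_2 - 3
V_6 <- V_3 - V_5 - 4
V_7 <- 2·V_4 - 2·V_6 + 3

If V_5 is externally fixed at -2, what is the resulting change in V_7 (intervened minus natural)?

-22

Under do(V_5=-2), the mechanism V_5 <- 2·V_2 - 3 is discarded; V_5 is fixed at -2.
V_2 = 2 if V_1 >= 4 else 6  [with V_1=-2]  = 6
V_3 = -2·V_2 + 5  [with V_2=6]  = -7
V_4 = -3·V_1 - 2·V_3 - 4  [with V_1=-2, V_3=-7]  = 16
V_6 = V_3 - V_5 - 4  [with V_3=-7, V_5=-2]  = -9
V_7 = 2·V_4 - 2·V_6 + 3  [with V_4=16, V_6=-9]  = 53
Without intervention: V_2 = 2 if V_1 >= 4 else 6  [with V_1=-2]  = 6; V_3 = -2·V_2 + 5  [with V_2=6]  = -7; V_4 = -3·V_1 - 2·V_3 - 4  [with V_1=-2, V_3=-7]  = 16; V_5 = 2·V_2 - 3  [with V_2=6]  = 9; V_6 = V_3 - V_5 - 4  [with V_3=-7, V_5=9]  = -20; V_7 = 2·V_4 - 2·V_6 + 3  [with V_4=16, V_6=-20]  = 75.
Change = 53 − 75 = -22.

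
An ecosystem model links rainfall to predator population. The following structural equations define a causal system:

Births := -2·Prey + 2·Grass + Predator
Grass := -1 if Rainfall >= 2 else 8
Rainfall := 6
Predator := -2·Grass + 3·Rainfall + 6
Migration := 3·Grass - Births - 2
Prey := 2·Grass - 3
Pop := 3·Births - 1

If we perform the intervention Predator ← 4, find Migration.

Under do(Predator=4), the mechanism Predator := -2·Grass + 3·Rainfall + 6 is discarded; Predator is fixed at 4.
Grass = -1 if Rainfall >= 2 else 8  [with Rainfall=6]  = -1
Prey = 2·Grass - 3  [with Grass=-1]  = -5
Births = -2·Prey + 2·Grass + Predator  [with Prey=-5, Grass=-1, Predator=4]  = 12
Migration = 3·Grass - Births - 2  [with Grass=-1, Births=12]  = -17

-17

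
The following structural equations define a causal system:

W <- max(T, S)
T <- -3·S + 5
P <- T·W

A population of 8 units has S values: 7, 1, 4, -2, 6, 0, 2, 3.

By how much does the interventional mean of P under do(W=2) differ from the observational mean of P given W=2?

-6.75

Every unit gets W=2 under the intervention. P values become -32, 4, -14, 22, -26, 10, -2, -8; E[P|do(W=2)] = -5.75.
Observing W=2 restricts to units where W's equation naturally yields 2: S ∈ {1, 2}. In that subpopulation P = 4, -2, mean 1.
Difference = -5.75 − 1 = -6.75.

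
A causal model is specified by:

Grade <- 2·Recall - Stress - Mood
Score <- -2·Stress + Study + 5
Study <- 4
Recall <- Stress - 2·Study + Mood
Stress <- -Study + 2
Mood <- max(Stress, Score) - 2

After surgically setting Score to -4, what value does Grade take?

The intervention breaks the incoming arrows to Score: Score <- -2·Stress + Study + 5 no longer applies, and Score = -4.
Stress = -Study + 2  [with Study=4]  = -2
Mood = max(Stress, Score) - 2  [with Stress=-2, Score=-4]  = -4
Recall = Stress - 2·Study + Mood  [with Stress=-2, Study=4, Mood=-4]  = -14
Grade = 2·Recall - Stress - Mood  [with Recall=-14, Stress=-2, Mood=-4]  = -22

-22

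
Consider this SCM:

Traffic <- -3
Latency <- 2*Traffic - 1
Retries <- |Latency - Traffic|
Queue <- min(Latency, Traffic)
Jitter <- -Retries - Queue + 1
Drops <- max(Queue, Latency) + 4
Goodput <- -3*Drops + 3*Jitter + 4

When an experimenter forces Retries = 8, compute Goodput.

13

Under do(Retries=8), the mechanism Retries <- |Latency - Traffic| is discarded; Retries is fixed at 8.
Latency = 2*Traffic - 1  [with Traffic=-3]  = -7
Queue = min(Latency, Traffic)  [with Latency=-7, Traffic=-3]  = -7
Drops = max(Queue, Latency) + 4  [with Queue=-7, Latency=-7]  = -3
Jitter = -Retries - Queue + 1  [with Retries=8, Queue=-7]  = 0
Goodput = -3*Drops + 3*Jitter + 4  [with Drops=-3, Jitter=0]  = 13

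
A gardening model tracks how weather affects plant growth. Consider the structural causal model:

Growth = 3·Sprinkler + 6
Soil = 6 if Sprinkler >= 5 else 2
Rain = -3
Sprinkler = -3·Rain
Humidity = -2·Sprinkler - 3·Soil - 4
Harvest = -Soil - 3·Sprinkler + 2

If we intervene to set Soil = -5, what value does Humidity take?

do(Soil=-5) replaces the equation Soil = 6 if Sprinkler >= 5 else 2 with the constant Soil = -5.
Sprinkler = -3·Rain  [with Rain=-3]  = 9
Humidity = -2·Sprinkler - 3·Soil - 4  [with Sprinkler=9, Soil=-5]  = -7

-7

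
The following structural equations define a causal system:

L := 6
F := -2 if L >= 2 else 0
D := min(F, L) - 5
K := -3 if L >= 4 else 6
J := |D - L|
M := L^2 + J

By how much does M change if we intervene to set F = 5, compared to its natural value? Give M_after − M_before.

-7

Under do(F=5), the mechanism F := -2 if L >= 2 else 0 is discarded; F is fixed at 5.
D = min(F, L) - 5  [with F=5, L=6]  = 0
J = |D - L|  [with D=0, L=6]  = 6
M = L^2 + J  [with L=6, J=6]  = 42
Without intervention: F = -2 if L >= 2 else 0  [with L=6]  = -2; D = min(F, L) - 5  [with F=-2, L=6]  = -7; J = |D - L|  [with D=-7, L=6]  = 13; M = L^2 + J  [with L=6, J=13]  = 49.
Change = 42 − 49 = -7.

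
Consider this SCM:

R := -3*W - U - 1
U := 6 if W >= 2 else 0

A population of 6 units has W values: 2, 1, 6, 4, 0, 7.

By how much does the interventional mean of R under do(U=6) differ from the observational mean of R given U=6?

4.25

Under do(U=6), U's equation is replaced by U=6 for every unit. Per-unit R: -13, -10, -25, -19, -7, -28. Mean = -17.
E[R|U=6] averages over only the 4 units with U=6 (W = 2, 6, 4, 7): R = -13, -25, -19, -28, mean -21.25.
Difference = -17 − (-21.25) = 4.25.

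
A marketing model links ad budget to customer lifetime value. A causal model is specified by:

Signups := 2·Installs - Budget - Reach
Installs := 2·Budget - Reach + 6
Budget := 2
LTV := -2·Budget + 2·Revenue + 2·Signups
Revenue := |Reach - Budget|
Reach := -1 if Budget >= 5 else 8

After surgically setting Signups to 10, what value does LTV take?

28

Under do(Signups=10), the mechanism Signups := 2·Installs - Budget - Reach is discarded; Signups is fixed at 10.
Reach = -1 if Budget >= 5 else 8  [with Budget=2]  = 8
Revenue = |Reach - Budget|  [with Reach=8, Budget=2]  = 6
LTV = -2·Budget + 2·Revenue + 2·Signups  [with Budget=2, Revenue=6, Signups=10]  = 28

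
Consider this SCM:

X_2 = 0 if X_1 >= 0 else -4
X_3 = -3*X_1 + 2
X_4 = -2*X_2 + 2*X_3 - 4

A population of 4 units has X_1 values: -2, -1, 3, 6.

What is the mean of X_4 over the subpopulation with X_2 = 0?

-27

E[X_4|X_2=0] averages over only the 2 units with X_2=0 (X_1 = 3, 6): X_4 = -18, -36, mean -27.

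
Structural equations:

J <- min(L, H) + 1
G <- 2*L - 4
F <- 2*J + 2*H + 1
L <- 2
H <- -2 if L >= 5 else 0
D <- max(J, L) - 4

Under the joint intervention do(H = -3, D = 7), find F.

Setting H = -3, D = 7 by intervention discards those variables' equations.
J = min(L, H) + 1  [with L=2, H=-3]  = -2
F = 2*J + 2*H + 1  [with J=-2, H=-3]  = -9

-9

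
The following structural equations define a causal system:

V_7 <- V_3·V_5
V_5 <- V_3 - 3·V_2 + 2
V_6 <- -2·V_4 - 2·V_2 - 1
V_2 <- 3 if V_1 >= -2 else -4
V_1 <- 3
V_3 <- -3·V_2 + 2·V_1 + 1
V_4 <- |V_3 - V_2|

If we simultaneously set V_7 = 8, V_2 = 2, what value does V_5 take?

-3

The joint intervention fixes V_7 = 8, V_2 = 2, removing each variable's own equation.
V_3 = -3·V_2 + 2·V_1 + 1  [with V_2=2, V_1=3]  = 1
V_5 = V_3 - 3·V_2 + 2  [with V_3=1, V_2=2]  = -3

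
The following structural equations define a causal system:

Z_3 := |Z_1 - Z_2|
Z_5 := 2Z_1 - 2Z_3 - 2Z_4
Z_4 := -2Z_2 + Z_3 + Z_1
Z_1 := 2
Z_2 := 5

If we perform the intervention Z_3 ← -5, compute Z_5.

40

do(Z_3=-5) replaces the equation Z_3 := |Z_1 - Z_2| with the constant Z_3 = -5.
Z_4 = -2Z_2 + Z_3 + Z_1  [with Z_2=5, Z_3=-5, Z_1=2]  = -13
Z_5 = 2Z_1 - 2Z_3 - 2Z_4  [with Z_1=2, Z_3=-5, Z_4=-13]  = 40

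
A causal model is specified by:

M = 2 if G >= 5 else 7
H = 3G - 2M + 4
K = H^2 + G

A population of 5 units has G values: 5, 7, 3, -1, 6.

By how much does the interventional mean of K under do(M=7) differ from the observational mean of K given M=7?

-6

The intervention sets M=7 in all 5 units regardless of G. Recomputing K per unit gives 30, 128, 4, 168, 70; average 80.
Observing M=7 restricts to units where M's equation naturally yields 7: G ∈ {3, -1}. In that subpopulation K = 4, 168, mean 86.
Difference = 80 − 86 = -6.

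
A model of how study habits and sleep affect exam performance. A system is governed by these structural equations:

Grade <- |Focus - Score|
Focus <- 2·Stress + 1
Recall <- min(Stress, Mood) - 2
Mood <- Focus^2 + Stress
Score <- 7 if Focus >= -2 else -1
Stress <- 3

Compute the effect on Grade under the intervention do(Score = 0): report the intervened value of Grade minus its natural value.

The intervention breaks the incoming arrows to Score: Score <- 7 if Focus >= -2 else -1 no longer applies, and Score = 0.
Focus = 2·Stress + 1  [with Stress=3]  = 7
Grade = |Focus - Score|  [with Focus=7, Score=0]  = 7
Without intervention: Focus = 2·Stress + 1  [with Stress=3]  = 7; Score = 7 if Focus >= -2 else -1  [with Focus=7]  = 7; Grade = |Focus - Score|  [with Focus=7, Score=7]  = 0.
Change = 7 − 0 = 7.

7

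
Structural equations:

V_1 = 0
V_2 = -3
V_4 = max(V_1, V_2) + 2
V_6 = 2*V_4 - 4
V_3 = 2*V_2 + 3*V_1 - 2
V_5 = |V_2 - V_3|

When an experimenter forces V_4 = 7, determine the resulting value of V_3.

-8

Under do(V_4=7), the mechanism V_4 = max(V_1, V_2) + 2 is discarded; V_4 is fixed at 7.
Since V_3 is not a descendant of the intervened variable, it is unaffected.
V_3 = 2*V_2 + 3*V_1 - 2  [with V_2=-3, V_1=0]  = -8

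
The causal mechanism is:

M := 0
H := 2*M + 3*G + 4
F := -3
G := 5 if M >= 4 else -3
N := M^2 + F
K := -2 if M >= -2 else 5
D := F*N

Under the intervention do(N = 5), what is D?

do(N=5) replaces the equation N := M^2 + F with the constant N = 5.
D = F*N  [with F=-3, N=5]  = -15

-15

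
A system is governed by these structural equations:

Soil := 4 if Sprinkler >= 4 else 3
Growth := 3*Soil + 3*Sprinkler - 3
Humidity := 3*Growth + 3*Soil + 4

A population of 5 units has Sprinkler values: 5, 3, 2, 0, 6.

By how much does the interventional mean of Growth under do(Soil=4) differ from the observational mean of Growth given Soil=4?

do(Soil=4) breaks Soil's dependence on Sprinkler. With Soil=4 fixed, Growth across the units is 24, 18, 15, 9, 27, mean 18.6.
E[Growth|Soil=4] averages over only the 2 units with Soil=4 (Sprinkler = 5, 6): Growth = 24, 27, mean 25.5.
Difference = 18.6 − 25.5 = -6.9.

-6.9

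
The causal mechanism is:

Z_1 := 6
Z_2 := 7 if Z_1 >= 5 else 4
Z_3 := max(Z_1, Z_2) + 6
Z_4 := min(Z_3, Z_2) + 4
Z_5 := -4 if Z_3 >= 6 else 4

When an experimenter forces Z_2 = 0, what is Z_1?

Under do(Z_2=0), the mechanism Z_2 := 7 if Z_1 >= 5 else 4 is discarded; Z_2 is fixed at 0.
Z_1 is not downstream of the intervention, so its value is determined by the original equations.

6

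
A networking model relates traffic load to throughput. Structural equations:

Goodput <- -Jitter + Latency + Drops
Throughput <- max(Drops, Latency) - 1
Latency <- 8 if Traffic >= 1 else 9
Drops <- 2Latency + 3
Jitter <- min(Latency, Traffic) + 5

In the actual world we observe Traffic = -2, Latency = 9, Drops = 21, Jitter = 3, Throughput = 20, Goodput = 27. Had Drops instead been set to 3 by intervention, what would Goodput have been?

The intervention breaks the incoming arrows to Drops: Drops <- 2Latency + 3 no longer applies, and Drops = 3.
Latency = 8 if Traffic >= 1 else 9  [with Traffic=-2]  = 9
Jitter = min(Latency, Traffic) + 5  [with Latency=9, Traffic=-2]  = 3
Goodput = -Jitter + Latency + Drops  [with Jitter=3, Latency=9, Drops=3]  = 9

9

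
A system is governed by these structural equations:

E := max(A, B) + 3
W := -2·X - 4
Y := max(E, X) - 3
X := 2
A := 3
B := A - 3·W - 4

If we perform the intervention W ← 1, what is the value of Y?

3

The intervention breaks the incoming arrows to W: W := -2·X - 4 no longer applies, and W = 1.
B = A - 3·W - 4  [with A=3, W=1]  = -4
E = max(A, B) + 3  [with A=3, B=-4]  = 6
Y = max(E, X) - 3  [with E=6, X=2]  = 3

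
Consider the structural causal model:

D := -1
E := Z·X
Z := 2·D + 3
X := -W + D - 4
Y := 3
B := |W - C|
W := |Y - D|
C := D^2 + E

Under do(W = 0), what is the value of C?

The intervention breaks the incoming arrows to W: W := |Y - D| no longer applies, and W = 0.
X = -W + D - 4  [with W=0, D=-1]  = -5
Z = 2·D + 3  [with D=-1]  = 1
E = Z·X  [with Z=1, X=-5]  = -5
C = D^2 + E  [with D=-1, E=-5]  = -4

-4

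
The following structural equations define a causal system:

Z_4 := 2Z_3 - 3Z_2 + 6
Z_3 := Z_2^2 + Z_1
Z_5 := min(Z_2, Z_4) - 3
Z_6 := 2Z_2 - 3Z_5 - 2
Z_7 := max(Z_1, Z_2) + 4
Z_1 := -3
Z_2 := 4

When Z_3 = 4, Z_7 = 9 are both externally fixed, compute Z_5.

-1

Setting Z_3 = 4, Z_7 = 9 by intervention discards those variables' equations.
Z_4 = 2Z_3 - 3Z_2 + 6  [with Z_3=4, Z_2=4]  = 2
Z_5 = min(Z_2, Z_4) - 3  [with Z_2=4, Z_4=2]  = -1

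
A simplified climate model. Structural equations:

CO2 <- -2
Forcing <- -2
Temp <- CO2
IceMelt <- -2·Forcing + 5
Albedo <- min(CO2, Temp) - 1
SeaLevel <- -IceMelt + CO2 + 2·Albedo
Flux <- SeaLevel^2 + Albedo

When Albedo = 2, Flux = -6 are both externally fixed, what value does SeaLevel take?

Under do(Albedo = 2, Flux = -6), each intervened variable's structural equation is replaced by its fixed value.
IceMelt = -2·Forcing + 5  [with Forcing=-2]  = 9
SeaLevel = -IceMelt + CO2 + 2·Albedo  [with IceMelt=9, CO2=-2, Albedo=2]  = -7

-7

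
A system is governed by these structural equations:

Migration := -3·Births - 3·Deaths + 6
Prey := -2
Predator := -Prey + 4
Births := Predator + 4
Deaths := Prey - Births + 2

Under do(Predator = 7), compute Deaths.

Under do(Predator=7), the mechanism Predator := -Prey + 4 is discarded; Predator is fixed at 7.
Births = Predator + 4  [with Predator=7]  = 11
Deaths = Prey - Births + 2  [with Prey=-2, Births=11]  = -11

-11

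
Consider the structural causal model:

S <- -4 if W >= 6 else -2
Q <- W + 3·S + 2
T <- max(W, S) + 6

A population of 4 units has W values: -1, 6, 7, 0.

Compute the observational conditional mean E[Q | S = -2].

E[Q|S=-2] averages over only the 2 units with S=-2 (W = -1, 0): Q = -5, -4, mean -4.5.

-4.5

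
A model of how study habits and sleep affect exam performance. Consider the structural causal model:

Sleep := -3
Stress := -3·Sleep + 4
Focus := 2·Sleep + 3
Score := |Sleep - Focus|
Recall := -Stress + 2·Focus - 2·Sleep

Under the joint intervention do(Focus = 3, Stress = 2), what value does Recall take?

10

Setting Focus = 3, Stress = 2 by intervention discards those variables' equations.
Recall = -Stress + 2·Focus - 2·Sleep  [with Stress=2, Focus=3, Sleep=-3]  = 10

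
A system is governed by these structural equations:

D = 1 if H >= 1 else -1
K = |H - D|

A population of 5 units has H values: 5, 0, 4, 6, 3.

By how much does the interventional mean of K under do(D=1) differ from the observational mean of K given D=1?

-0.5

Every unit gets D=1 under the intervention. K values become 4, 1, 3, 5, 2; E[K|do(D=1)] = 3.
E[K|D=1] averages over only the 4 units with D=1 (H = 5, 4, 6, 3): K = 4, 3, 5, 2, mean 3.5.
Difference = 3 − 3.5 = -0.5.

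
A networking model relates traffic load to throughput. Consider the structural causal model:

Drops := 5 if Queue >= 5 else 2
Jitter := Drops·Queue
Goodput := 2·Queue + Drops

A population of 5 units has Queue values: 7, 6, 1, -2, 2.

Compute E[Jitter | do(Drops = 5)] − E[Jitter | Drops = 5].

Every unit gets Drops=5 under the intervention. Jitter values become 35, 30, 5, -10, 10; E[Jitter|do(Drops=5)] = 14.
E[Jitter|Drops=5] averages over only the 2 units with Drops=5 (Queue = 7, 6): Jitter = 35, 30, mean 32.5.
Difference = 14 − 32.5 = -18.5.

-18.5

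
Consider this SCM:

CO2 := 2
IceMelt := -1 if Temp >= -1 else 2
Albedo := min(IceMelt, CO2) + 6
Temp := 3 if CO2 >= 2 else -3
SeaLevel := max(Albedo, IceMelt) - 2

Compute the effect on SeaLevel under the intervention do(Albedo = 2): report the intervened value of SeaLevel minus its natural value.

Intervening sets Albedo = 2 and removes its equation (Albedo := min(IceMelt, CO2) + 6).
Temp = 3 if CO2 >= 2 else -3  [with CO2=2]  = 3
IceMelt = -1 if Temp >= -1 else 2  [with Temp=3]  = -1
SeaLevel = max(Albedo, IceMelt) - 2  [with Albedo=2, IceMelt=-1]  = 0
Without intervention: Temp = 3 if CO2 >= 2 else -3  [with CO2=2]  = 3; IceMelt = -1 if Temp >= -1 else 2  [with Temp=3]  = -1; Albedo = min(IceMelt, CO2) + 6  [with IceMelt=-1, CO2=2]  = 5; SeaLevel = max(Albedo, IceMelt) - 2  [with Albedo=5, IceMelt=-1]  = 3.
Change = 0 − 3 = -3.

-3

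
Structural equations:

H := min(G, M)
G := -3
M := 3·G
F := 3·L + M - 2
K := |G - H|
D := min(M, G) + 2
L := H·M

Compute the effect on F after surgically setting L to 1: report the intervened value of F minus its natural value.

-240

Intervening sets L = 1 and removes its equation (L := H·M).
M = 3·G  [with G=-3]  = -9
F = 3·L + M - 2  [with L=1, M=-9]  = -8
Without intervention: M = 3·G  [with G=-3]  = -9; H = min(G, M)  [with G=-3, M=-9]  = -9; L = H·M  [with H=-9, M=-9]  = 81; F = 3·L + M - 2  [with L=81, M=-9]  = 232.
Change = -8 − 232 = -240.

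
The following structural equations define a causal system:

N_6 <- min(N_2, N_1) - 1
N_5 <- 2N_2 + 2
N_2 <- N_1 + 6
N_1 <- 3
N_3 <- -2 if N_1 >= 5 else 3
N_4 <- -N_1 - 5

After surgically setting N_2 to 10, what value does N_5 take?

22

do(N_2=10) replaces the equation N_2 <- N_1 + 6 with the constant N_2 = 10.
N_5 = 2N_2 + 2  [with N_2=10]  = 22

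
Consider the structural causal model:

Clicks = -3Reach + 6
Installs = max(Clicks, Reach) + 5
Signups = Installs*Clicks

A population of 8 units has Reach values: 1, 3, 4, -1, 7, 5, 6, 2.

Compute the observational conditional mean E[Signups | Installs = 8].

Observing Installs=8 restricts to units where Installs's equation naturally yields 8: Reach ∈ {1, 3}. In that subpopulation Signups = 24, -24, mean 0.

0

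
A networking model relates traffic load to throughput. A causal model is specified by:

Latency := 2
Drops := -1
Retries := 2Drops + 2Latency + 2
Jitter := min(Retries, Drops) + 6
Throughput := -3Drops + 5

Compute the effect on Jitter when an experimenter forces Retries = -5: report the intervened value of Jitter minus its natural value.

The intervention breaks the incoming arrows to Retries: Retries := 2Drops + 2Latency + 2 no longer applies, and Retries = -5.
Jitter = min(Retries, Drops) + 6  [with Retries=-5, Drops=-1]  = 1
Without intervention: Retries = 2Drops + 2Latency + 2  [with Drops=-1, Latency=2]  = 4; Jitter = min(Retries, Drops) + 6  [with Retries=4, Drops=-1]  = 5.
Change = 1 − 5 = -4.

-4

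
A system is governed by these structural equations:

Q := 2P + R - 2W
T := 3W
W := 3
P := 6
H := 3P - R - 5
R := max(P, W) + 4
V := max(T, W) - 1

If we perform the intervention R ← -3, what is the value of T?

9

do(R=-3) replaces the equation R := max(P, W) + 4 with the constant R = -3.
T is not downstream of the intervention, so its value is determined by the original equations.
T = 3W  [with W=3]  = 9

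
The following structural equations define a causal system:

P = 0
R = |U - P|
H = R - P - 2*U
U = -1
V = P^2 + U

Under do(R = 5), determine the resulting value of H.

7

Intervening sets R = 5 and removes its equation (R = |U - P|).
H = R - P - 2*U  [with R=5, P=0, U=-1]  = 7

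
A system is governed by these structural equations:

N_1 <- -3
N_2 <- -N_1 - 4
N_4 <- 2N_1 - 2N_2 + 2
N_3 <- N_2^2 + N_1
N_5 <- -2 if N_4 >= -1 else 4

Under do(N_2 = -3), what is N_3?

The intervention breaks the incoming arrows to N_2: N_2 <- -N_1 - 4 no longer applies, and N_2 = -3.
N_3 = N_2^2 + N_1  [with N_2=-3, N_1=-3]  = 6

6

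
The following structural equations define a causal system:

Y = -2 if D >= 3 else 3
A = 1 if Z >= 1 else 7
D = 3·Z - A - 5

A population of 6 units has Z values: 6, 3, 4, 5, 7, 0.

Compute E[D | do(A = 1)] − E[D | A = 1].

Every unit gets A=1 under the intervention. D values become 12, 3, 6, 9, 15, -6; E[D|do(A=1)] = 6.5.
Observing A=1 restricts to units where A's equation naturally yields 1: Z ∈ {6, 3, 4, 5, 7}. In that subpopulation D = 12, 3, 6, 9, 15, mean 9.
Difference = 6.5 − 9 = -2.5.

-2.5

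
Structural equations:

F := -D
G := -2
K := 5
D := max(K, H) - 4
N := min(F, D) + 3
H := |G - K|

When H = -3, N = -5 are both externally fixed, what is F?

-1

The joint intervention fixes H = -3, N = -5, removing each variable's own equation.
D = max(K, H) - 4  [with K=5, H=-3]  = 1
F = -D  [with D=1]  = -1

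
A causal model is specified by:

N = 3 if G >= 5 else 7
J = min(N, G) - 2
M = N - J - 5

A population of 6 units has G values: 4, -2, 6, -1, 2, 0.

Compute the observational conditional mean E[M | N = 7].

Conditioning on N=7 selects the 5 unit(s) with G ∈ {4, -2, -1, 2, 0}. Their M values: 0, 6, 5, 2, 4. Mean = 3.4.

3.4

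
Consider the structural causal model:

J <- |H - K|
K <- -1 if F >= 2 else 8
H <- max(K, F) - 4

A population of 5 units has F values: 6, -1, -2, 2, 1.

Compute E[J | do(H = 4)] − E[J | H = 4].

0.4

The intervention sets H=4 in all 5 units regardless of F. Recomputing J per unit gives 5, 4, 4, 5, 4; average 4.4.
Conditioning on H=4 selects the 3 unit(s) with F ∈ {-1, -2, 1}. Their J values: 4, 4, 4. Mean = 4.
Difference = 4.4 − 4 = 0.4.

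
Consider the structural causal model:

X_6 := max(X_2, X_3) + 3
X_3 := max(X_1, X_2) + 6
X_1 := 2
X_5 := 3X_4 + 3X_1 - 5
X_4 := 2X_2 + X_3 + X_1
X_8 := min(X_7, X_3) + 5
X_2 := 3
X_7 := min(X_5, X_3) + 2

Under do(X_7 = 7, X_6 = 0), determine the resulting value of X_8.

Under do(X_7 = 7, X_6 = 0), each intervened variable's structural equation is replaced by its fixed value.
X_3 = max(X_1, X_2) + 6  [with X_1=2, X_2=3]  = 9
X_8 = min(X_7, X_3) + 5  [with X_7=7, X_3=9]  = 12

12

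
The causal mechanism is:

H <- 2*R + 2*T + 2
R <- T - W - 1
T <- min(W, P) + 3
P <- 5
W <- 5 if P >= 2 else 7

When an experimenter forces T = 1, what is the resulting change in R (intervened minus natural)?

The intervention breaks the incoming arrows to T: T <- min(W, P) + 3 no longer applies, and T = 1.
W = 5 if P >= 2 else 7  [with P=5]  = 5
R = T - W - 1  [with T=1, W=5]  = -5
Without intervention: W = 5 if P >= 2 else 7  [with P=5]  = 5; T = min(W, P) + 3  [with W=5, P=5]  = 8; R = T - W - 1  [with T=8, W=5]  = 2.
Change = -5 − 2 = -7.

-7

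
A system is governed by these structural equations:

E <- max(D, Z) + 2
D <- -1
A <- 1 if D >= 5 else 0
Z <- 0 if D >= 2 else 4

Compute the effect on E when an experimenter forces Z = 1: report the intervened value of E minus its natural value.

The intervention breaks the incoming arrows to Z: Z <- 0 if D >= 2 else 4 no longer applies, and Z = 1.
E = max(D, Z) + 2  [with D=-1, Z=1]  = 3
Without intervention: Z = 0 if D >= 2 else 4  [with D=-1]  = 4; E = max(D, Z) + 2  [with D=-1, Z=4]  = 6.
Change = 3 − 6 = -3.

-3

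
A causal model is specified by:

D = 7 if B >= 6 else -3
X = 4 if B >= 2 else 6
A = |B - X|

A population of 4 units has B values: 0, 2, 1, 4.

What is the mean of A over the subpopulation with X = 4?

Observing X=4 restricts to units where X's equation naturally yields 4: B ∈ {2, 4}. In that subpopulation A = 2, 0, mean 1.

1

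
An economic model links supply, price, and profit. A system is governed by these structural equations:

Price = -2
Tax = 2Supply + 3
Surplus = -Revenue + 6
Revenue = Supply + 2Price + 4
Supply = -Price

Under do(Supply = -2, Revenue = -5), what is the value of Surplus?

Under do(Supply = -2, Revenue = -5), each intervened variable's structural equation is replaced by its fixed value.
Surplus = -Revenue + 6  [with Revenue=-5]  = 11

11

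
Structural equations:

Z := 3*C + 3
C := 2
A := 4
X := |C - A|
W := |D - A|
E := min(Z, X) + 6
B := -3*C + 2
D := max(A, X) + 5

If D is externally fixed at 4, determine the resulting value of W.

0

do(D=4) replaces the equation D := max(A, X) + 5 with the constant D = 4.
W = |D - A|  [with D=4, A=4]  = 0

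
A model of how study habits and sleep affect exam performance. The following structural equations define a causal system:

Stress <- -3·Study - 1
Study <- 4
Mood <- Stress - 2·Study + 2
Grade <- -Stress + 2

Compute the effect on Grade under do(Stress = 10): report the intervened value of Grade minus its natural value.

-23

Under do(Stress=10), the mechanism Stress <- -3·Study - 1 is discarded; Stress is fixed at 10.
Grade = -Stress + 2  [with Stress=10]  = -8
Without intervention: Stress = -3·Study - 1  [with Study=4]  = -13; Grade = -Stress + 2  [with Stress=-13]  = 15.
Change = -8 − 15 = -23.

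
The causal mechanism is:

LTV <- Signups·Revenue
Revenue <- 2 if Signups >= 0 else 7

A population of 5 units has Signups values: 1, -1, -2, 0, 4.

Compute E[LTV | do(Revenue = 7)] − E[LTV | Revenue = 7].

13.3

Every unit gets Revenue=7 under the intervention. LTV values become 7, -7, -14, 0, 28; E[LTV|do(Revenue=7)] = 2.8.
Observing Revenue=7 restricts to units where Revenue's equation naturally yields 7: Signups ∈ {-1, -2}. In that subpopulation LTV = -7, -14, mean -10.5.
Difference = 2.8 − (-10.5) = 13.3.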